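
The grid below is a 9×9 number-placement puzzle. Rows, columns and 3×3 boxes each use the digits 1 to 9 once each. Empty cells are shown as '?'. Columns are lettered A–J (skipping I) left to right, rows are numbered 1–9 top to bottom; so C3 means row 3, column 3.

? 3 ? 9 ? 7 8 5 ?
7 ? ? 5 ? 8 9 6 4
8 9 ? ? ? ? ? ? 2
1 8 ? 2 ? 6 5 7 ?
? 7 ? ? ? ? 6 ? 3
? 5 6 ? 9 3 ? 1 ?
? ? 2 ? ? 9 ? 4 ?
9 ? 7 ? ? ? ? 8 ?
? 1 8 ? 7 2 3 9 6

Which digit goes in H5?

J1 = 1: row 1 has {3,5,7,8,9}; col 9 has {2,3,4,6}; box has {2,4,5,6,8,9} → only 1 remains.
B2 = 2: row 2 has {4,5,6,7,8,9}; col 2 has {1,3,5,7,8,9}; box has {3,7,8,9} → only 2 remains.
C2 = 1: row 2 has {2,4,5,6,7,8,9}; col 3 has {2,6,7,8}; box has {2,3,7,8,9} → only 1 remains.
E2 = 3: row 2 has {1,2,4,5,6,7,8,9}; col 5 has {7,9}; box has {5,7,8,9} → only 3 remains.
G3 = 7: row 3 has {2,8,9}; col 7 has {3,5,6,8,9}; box has {1,2,4,5,6,8,9} → only 7 remains.
H3 = 3: row 3 has {2,7,8,9}; col 8 has {1,4,5,6,7,8,9}; box has {1,2,4,5,6,7,8,9} → only 3 remains.
E4 = 4: row 4 has {1,2,5,6,7,8}; col 5 has {3,7,9}; box has {2,3,6,9} → only 4 remains.
J4 = 9: row 4 has {1,2,4,5,6,7,8}; col 9 has {1,2,3,4,6}; box has {1,3,5,6,7} → only 9 remains.
H5 = 2: row 5 has {3,6,7}; col 8 has {1,3,4,5,6,7,8,9}; box has {1,3,5,6,7,9} → only 2 remains.

2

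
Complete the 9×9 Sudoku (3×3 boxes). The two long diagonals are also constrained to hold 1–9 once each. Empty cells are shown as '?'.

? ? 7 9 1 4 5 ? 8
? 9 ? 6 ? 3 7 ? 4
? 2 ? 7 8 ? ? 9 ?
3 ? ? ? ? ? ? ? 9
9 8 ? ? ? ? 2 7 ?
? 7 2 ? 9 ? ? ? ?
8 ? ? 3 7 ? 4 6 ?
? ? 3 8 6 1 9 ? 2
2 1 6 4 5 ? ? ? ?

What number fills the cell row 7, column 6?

row 1, column 1 = 6: row 1 has {1,4,5,7,8,9}; col 1 has {2,3,8,9}; box has {2,7,9}; main diagonal has {4,9} → only 6 remains.
row 1, column 2 = 3: row 1 has {1,4,5,6,7,8,9}; col 2 has {1,2,7,8,9}; box has {2,6,7,9} → only 3 remains.
row 1, column 8 = 2: row 1 has {1,3,4,5,6,7,8,9}; col 8 has {6,7,9}; box has {4,5,7,8,9} → only 2 remains.
row 2, column 5 = 2: row 2 has {3,4,6,7,9}; col 5 has {1,5,6,7,8,9}; box has {1,3,4,6,7,8,9} → only 2 remains.
row 2, column 8 = 1: row 2 has {2,3,4,6,7,9}; col 8 has {2,6,7,9}; box has {2,4,5,7,8,9}; anti-diagonal has {2,8} → only 1 remains.
row 3, column 6 = 5: row 3 has {2,7,8,9}; col 6 has {1,3,4}; box has {1,2,3,4,6,7,8,9} → only 5 remains.
row 4, column 5 = 4: row 4 has {3,9}; col 5 has {1,2,5,6,7,8,9}; box has {9} → only 4 remains.
row 5, column 5 = 3: row 5 has {2,7,8,9}; col 5 has {1,2,4,5,6,7,8,9}; box has {4,9}; main diagonal has {4,6,9}; anti-diagonal has {1,2,8} → only 3 remains.
row 5, column 6 = 6: row 5 has {2,3,7,8,9}; col 6 has {1,3,4,5}; box has {3,4,9} → only 6 remains.
row 6, column 4 = 5: row 6 has {2,7,9}; col 4 has {3,4,6,7,8,9}; box has {3,4,6,9}; anti-diagonal has {1,2,3,8} → only 5 remains.
row 6, column 6 = 8: row 6 has {2,5,7,9}; col 6 has {1,3,4,5,6}; box has {3,4,5,6,9}; main diagonal has {3,4,6,9} → only 8 remains.
row 7, column 2 = 5: row 7 has {3,4,6,7,8}; col 2 has {1,2,3,7,8,9}; box has {1,2,3,6,8} → only 5 remains.
row 7, column 3 = 9: row 7 has {3,4,5,6,7,8}; col 3 has {2,3,6,7}; box has {1,2,3,5,6,8}; anti-diagonal has {1,2,3,5,8} → only 9 remains.
row 7, column 6 = 2: row 7 has {3,4,5,6,7,8,9}; col 6 has {1,3,4,5,6,8}; box has {1,3,4,5,6,7,8} → only 2 remains.

2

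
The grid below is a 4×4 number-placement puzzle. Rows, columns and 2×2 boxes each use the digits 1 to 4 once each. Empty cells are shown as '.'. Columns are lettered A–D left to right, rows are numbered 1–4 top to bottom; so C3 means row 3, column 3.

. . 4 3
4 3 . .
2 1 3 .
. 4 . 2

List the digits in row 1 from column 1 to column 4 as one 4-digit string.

A1 = 1: row 1 has {3,4}; col 1 has {2,4}; box has {3,4} → only 1 remains.
B1 = 2: row 1 has {1,3,4}; col 2 has {1,3,4}; box has {1,3,4} → only 2 remains.

1243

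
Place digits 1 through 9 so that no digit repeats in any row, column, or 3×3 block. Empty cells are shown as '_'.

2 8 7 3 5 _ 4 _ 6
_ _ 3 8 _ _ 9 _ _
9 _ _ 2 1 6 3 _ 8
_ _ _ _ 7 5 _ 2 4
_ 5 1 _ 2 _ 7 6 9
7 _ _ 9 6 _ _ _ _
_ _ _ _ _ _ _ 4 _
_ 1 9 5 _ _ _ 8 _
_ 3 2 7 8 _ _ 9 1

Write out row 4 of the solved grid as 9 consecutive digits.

396175824

r1c6 = 9 (sole candidate).
r1c8 = 1 (sole candidate).
r2c5 = 4 (sole candidate).
r2c6 = 7 (sole candidate).
r2c8 = 5 (sole candidate).
r2c9 = 2 (sole candidate).
r3c2 = 4 (sole candidate).
r3c3 = 5 (sole candidate).
r3c8 = 7 (sole candidate).
r4c4 = 1: row 4 has {2,4,5,7}; col 4 has {2,3,5,7,8,9}; box has {2,5,6,7,9} → only 1 remains.
r4c7 = 8: row 4 has {1,2,4,5,7}; col 7 has {3,4,7,9}; box has {2,4,6,7,9} → only 8 remains.
r5c4 = 4 (sole candidate).
r6c2 = 2 (sole candidate).
r6c8 = 3 (sole candidate).
r6c9 = 5 (sole candidate).
r7c4 = 6 (sole candidate).
r8c5 = 3 (sole candidate).
r8c9 = 7 (sole candidate).
r9c6 = 4 (sole candidate).
r2c2 = 6 (sole candidate).
r4c2 = 9: row 4 has {1,2,4,5,7,8}; col 2 has {1,2,3,4,5,6,8}; box has {1,2,5,7} → only 9 remains.
r4c3 = 6: row 4 has {1,2,4,5,7,8,9}; col 3 has {1,2,3,5,7,9}; box has {1,2,5,7,9} → only 6 remains.
r6c6 = 8 (sole candidate).
r6c7 = 1 (sole candidate).
r7c2 = 7 (sole candidate).
r7c3 = 8 (sole candidate).
r7c5 = 9 (sole candidate).
r7c9 = 3 (sole candidate).
r8c6 = 2 (sole candidate).
r8c7 = 6 (sole candidate).
r9c7 = 5 (sole candidate).
r2c1 = 1 (sole candidate).
r4c1 = 3: row 4 has {1,2,4,5,6,7,8,9}; col 1 has {1,2,7,9}; box has {1,2,5,6,7,9} → only 3 remains.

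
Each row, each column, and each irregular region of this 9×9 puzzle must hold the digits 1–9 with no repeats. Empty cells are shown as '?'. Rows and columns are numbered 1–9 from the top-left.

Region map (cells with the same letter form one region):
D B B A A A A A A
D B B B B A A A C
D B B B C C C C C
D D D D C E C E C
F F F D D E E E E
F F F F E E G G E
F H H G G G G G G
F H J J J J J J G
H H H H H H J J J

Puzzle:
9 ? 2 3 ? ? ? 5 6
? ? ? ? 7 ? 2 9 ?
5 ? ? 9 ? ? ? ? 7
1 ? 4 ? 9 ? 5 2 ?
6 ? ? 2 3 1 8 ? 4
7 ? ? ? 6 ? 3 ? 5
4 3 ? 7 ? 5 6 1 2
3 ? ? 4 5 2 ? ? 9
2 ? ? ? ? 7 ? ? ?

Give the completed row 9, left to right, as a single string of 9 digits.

256147983

r2c1 = 8 (sole candidate).
r2c6 = 4 (sole candidate).
r4c4 = 6 (sole candidate).
r4c6 = 3 (sole candidate).
r4c9 = 8 (sole candidate).
r5c8 = 7 (sole candidate).
r6c6 = 9 (sole candidate).
r7c5 = 8 (sole candidate).
r1c5 = 1 (sole candidate).
r1c6 = 8 (sole candidate).
r1c7 = 7 (sole candidate).
r3c6 = 6 (sole candidate).
r4c2 = 7 (sole candidate).
r6c8 = 4 (sole candidate).
r7c3 = 9 (sole candidate).
r8c7 = 1 (sole candidate).
r9c5 = 4: row 9 has {2,7}; col 5 has {1,3,5,6,7,8,9}; region has {2,3,7,9} → only 4 remains.
r9c7 = 9: row 9 has {2,4,7}; col 7 has {1,2,3,5,6,7,8}; region has {1,2,4,5} → only 9 remains.
r9c9 = 3: row 9 has {2,4,7,9}; col 9 has {2,4,5,6,7,8,9}; region has {1,2,4,5,9} → only 3 remains.
r1c2 = 4 (sole candidate).
r2c9 = 1 (sole candidate).
r3c5 = 2 (sole candidate).
r3c7 = 4 (sole candidate).
r3c8 = 3 (sole candidate).
r5c3 = 5 (sole candidate).
r2c4 = 5 (sole candidate).
r5c2 = 9 (sole candidate).
r2c2 = 6 (sole candidate).
r2c3 = 3 (sole candidate).
r8c2 = 8 (sole candidate).
r8c8 = 6 (sole candidate).
r9c4 = 1: row 9 has {2,3,4,7,9}; col 4 has {2,3,4,5,6,7,9}; region has {2,3,4,7,8,9} → only 1 remains.
r9c8 = 8: row 9 has {1,2,3,4,7,9}; col 8 has {1,2,3,4,5,6,7,9}; region has {1,2,3,4,5,6,9} → only 8 remains.
r3c2 = 1 (sole candidate).
r3c3 = 8 (sole candidate).
r6c2 = 2 (sole candidate).
r6c3 = 1 (sole candidate).
r6c4 = 8 (sole candidate).
r8c3 = 7 (sole candidate).
r9c2 = 5: row 9 has {1,2,3,4,7,8,9}; col 2 has {1,2,3,4,6,7,8,9}; region has {1,2,3,4,7,8,9} → only 5 remains.
r9c3 = 6: row 9 has {1,2,3,4,5,7,8,9}; col 3 has {1,2,3,4,5,7,8,9}; region has {1,2,3,4,5,7,8,9} → only 6 remains.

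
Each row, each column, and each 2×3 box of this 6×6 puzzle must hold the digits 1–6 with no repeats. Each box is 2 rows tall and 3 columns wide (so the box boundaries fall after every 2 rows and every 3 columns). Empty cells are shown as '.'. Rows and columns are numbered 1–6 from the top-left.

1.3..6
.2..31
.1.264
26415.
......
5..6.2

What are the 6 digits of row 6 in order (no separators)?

row 3, column 1 = 3: row 3 has {1,2,4,6}; col 1 has {1,2,5}; box has {1,2,4,6} → only 3 remains.
row 3, column 3 = 5: row 3 has {1,2,3,4,6}; col 3 has {3,4}; box has {1,2,3,4,6} → only 5 remains.
row 4, column 6 = 3: row 4 has {1,2,4,5,6}; col 6 has {1,2,4,6}; box has {1,2,4,5,6} → only 3 remains.
row 5, column 6 = 5: row 5 has {}; col 6 has {1,2,3,4,6}; box has {2,6} → only 5 remains.
row 6, column 3 = 1: row 6 has {2,5,6}; col 3 has {3,4,5}; box has {5} → only 1 remains.
row 6, column 5 = 4: row 6 has {1,2,5,6}; col 5 has {3,5,6}; box has {2,5,6} → only 4 remains.
row 1, column 5 = 2: row 1 has {1,3,6}; col 5 has {3,4,5,6}; box has {1,3,6} → only 2 remains.
row 2, column 3 = 6: row 2 has {1,2,3}; col 3 has {1,3,4,5}; box has {1,2,3} → only 6 remains.
row 5, column 3 = 2: row 5 has {5}; col 3 has {1,3,4,5,6}; box has {1,5} → only 2 remains.
row 5, column 4 = 3: row 5 has {2,5}; col 4 has {1,2,6}; box has {2,4,5,6} → only 3 remains.
row 5, column 5 = 1: row 5 has {2,3,5}; col 5 has {2,3,4,5,6}; box has {2,3,4,5,6} → only 1 remains.
row 6, column 2 = 3: row 6 has {1,2,4,5,6}; col 2 has {1,2,6}; box has {1,2,5} → only 3 remains.

531642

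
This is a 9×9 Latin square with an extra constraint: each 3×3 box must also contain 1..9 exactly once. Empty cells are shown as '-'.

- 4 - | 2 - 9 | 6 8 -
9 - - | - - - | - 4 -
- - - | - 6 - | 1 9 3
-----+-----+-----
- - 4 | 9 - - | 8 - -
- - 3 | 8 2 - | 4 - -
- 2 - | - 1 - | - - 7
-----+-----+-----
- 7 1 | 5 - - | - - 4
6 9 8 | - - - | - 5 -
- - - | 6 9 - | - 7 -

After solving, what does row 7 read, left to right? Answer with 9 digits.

371582964

r1c9 = 5: row 1 has {2,4,6,8,9}; col 9 has {3,4,7}; box has {1,3,4,6,8,9} → only 5 remains.
r2c9 = 2: row 2 has {4,9}; col 9 has {3,4,5,7}; box has {1,3,4,5,6,8,9} → only 2 remains.
r8c9 = 1: row 8 has {5,6,8,9}; col 9 has {2,3,4,5,7}; box has {4,5,7} → only 1 remains.
r9c9 = 8: row 9 has {6,7,9}; col 9 has {1,2,3,4,5,7}; box has {1,4,5,7} → only 8 remains.
r1c3 = 7: row 1 has {2,4,5,6,8,9}; col 3 has {1,3,4,8}; box has {4,9} → only 7 remains.
r1c5 = 3: row 1 has {2,4,5,6,7,8,9}; col 5 has {1,2,6,9}; box has {2,6,9} → only 3 remains.
r2c7 = 7: row 2 has {2,4,9}; col 7 has {1,4,6,8}; box has {1,2,3,4,5,6,8,9} → only 7 remains.
r4c9 = 6: row 4 has {4,8,9}; col 9 has {1,2,3,4,5,7,8}; box has {4,7,8} → only 6 remains.
r5c8 = 1: row 5 has {2,3,4,8}; col 8 has {4,5,7,8,9}; box has {4,6,7,8} → only 1 remains.
r5c9 = 9: row 5 has {1,2,3,4,8}; col 9 has {1,2,3,4,5,6,7,8}; box has {1,4,6,7,8} → only 9 remains.
r6c8 = 3: row 6 has {1,2,7}; col 8 has {1,4,5,7,8,9}; box has {1,4,6,7,8,9} → only 3 remains.
r7c5 = 8: row 7 has {1,4,5,7}; col 5 has {1,2,3,6,9}; box has {5,6,9} → only 8 remains.
r1c1 = 1: row 1 has {2,3,4,5,6,7,8,9}; col 1 has {6,9}; box has {4,7,9} → only 1 remains.
r2c4 = 1: row 2 has {2,4,7,9}; col 4 has {2,5,6,8,9}; box has {2,3,6,9} → only 1 remains.
r2c5 = 5: row 2 has {1,2,4,7,9}; col 5 has {1,2,3,6,8,9}; box has {1,2,3,6,9} → only 5 remains.
r2c6 = 8: row 2 has {1,2,4,5,7,9}; col 6 has {9}; box has {1,2,3,5,6,9} → only 8 remains.
r4c5 = 7: row 4 has {4,6,8,9}; col 5 has {1,2,3,5,6,8,9}; box has {1,2,8,9} → only 7 remains.
r4c8 = 2: row 4 has {4,6,7,8,9}; col 8 has {1,3,4,5,7,8,9}; box has {1,3,4,6,7,8,9} → only 2 remains.
r6c4 = 4: row 6 has {1,2,3,7}; col 4 has {1,2,5,6,8,9}; box has {1,2,7,8,9} → only 4 remains.
r6c7 = 5: row 6 has {1,2,3,4,7}; col 7 has {1,4,6,7,8}; box has {1,2,3,4,6,7,8,9} → only 5 remains.
r7c8 = 6: row 7 has {1,4,5,7,8}; col 8 has {1,2,3,4,5,7,8,9}; box has {1,4,5,7,8} → only 6 remains.
r8c5 = 4: row 8 has {1,5,6,8,9}; col 5 has {1,2,3,5,6,7,8,9}; box has {5,6,8,9} → only 4 remains.
r2c3 = 6: row 2 has {1,2,4,5,7,8,9}; col 3 has {1,3,4,7,8}; box has {1,4,7,9} → only 6 remains.
r3c4 = 7: row 3 has {1,3,6,9}; col 4 has {1,2,4,5,6,8,9}; box has {1,2,3,5,6,8,9} → only 7 remains.
r3c6 = 4: row 3 has {1,3,6,7,9}; col 6 has {8,9}; box has {1,2,3,5,6,7,8,9} → only 4 remains.
r4c1 = 5: row 4 has {2,4,6,7,8,9}; col 1 has {1,6,9}; box has {2,3,4} → only 5 remains.
r4c2 = 1: row 4 has {2,4,5,6,7,8,9}; col 2 has {2,4,7,9}; box has {2,3,4,5} → only 1 remains.
r4c6 = 3: row 4 has {1,2,4,5,6,7,8,9}; col 6 has {4,8,9}; box has {1,2,4,7,8,9} → only 3 remains.
r5c1 = 7: row 5 has {1,2,3,4,8,9}; col 1 has {1,5,6,9}; box has {1,2,3,4,5} → only 7 remains.
r5c2 = 6: row 5 has {1,2,3,4,7,8,9}; col 2 has {1,2,4,7,9}; box has {1,2,3,4,5,7} → only 6 remains.
r5c6 = 5: row 5 has {1,2,3,4,6,7,8,9}; col 6 has {3,4,8,9}; box has {1,2,3,4,7,8,9} → only 5 remains.
r6c1 = 8: row 6 has {1,2,3,4,5,7}; col 1 has {1,5,6,7,9}; box has {1,2,3,4,5,6,7} → only 8 remains.
r6c3 = 9: row 6 has {1,2,3,4,5,7,8}; col 3 has {1,3,4,6,7,8}; box has {1,2,3,4,5,6,7,8} → only 9 remains.
r6c6 = 6: row 6 has {1,2,3,4,5,7,8,9}; col 6 has {3,4,5,8,9}; box has {1,2,3,4,5,7,8,9} → only 6 remains.
r7c6 = 2: row 7 has {1,4,5,6,7,8}; col 6 has {3,4,5,6,8,9}; box has {4,5,6,8,9} → only 2 remains.
r8c4 = 3: row 8 has {1,4,5,6,8,9}; col 4 has {1,2,4,5,6,7,8,9}; box has {2,4,5,6,8,9} → only 3 remains.
r8c6 = 7: row 8 has {1,3,4,5,6,8,9}; col 6 has {2,3,4,5,6,8,9}; box has {2,3,4,5,6,8,9} → only 7 remains.
r8c7 = 2: row 8 has {1,3,4,5,6,7,8,9}; col 7 has {1,4,5,6,7,8}; box has {1,4,5,6,7,8} → only 2 remains.
r9c6 = 1: row 9 has {6,7,8,9}; col 6 has {2,3,4,5,6,7,8,9}; box has {2,3,4,5,6,7,8,9} → only 1 remains.
r9c7 = 3: row 9 has {1,6,7,8,9}; col 7 has {1,2,4,5,6,7,8}; box has {1,2,4,5,6,7,8} → only 3 remains.
r2c2 = 3: row 2 has {1,2,4,5,6,7,8,9}; col 2 has {1,2,4,6,7,9}; box has {1,4,6,7,9} → only 3 remains.
r3c1 = 2: row 3 has {1,3,4,6,7,9}; col 1 has {1,5,6,7,8,9}; box has {1,3,4,6,7,9} → only 2 remains.
r3c3 = 5: row 3 has {1,2,3,4,6,7,9}; col 3 has {1,3,4,6,7,8,9}; box has {1,2,3,4,6,7,9} → only 5 remains.
r7c1 = 3: row 7 has {1,2,4,5,6,7,8}; col 1 has {1,2,5,6,7,8,9}; box has {1,6,7,8,9} → only 3 remains.
r7c7 = 9: row 7 has {1,2,3,4,5,6,7,8}; col 7 has {1,2,3,4,5,6,7,8}; box has {1,2,3,4,5,6,7,8} → only 9 remains.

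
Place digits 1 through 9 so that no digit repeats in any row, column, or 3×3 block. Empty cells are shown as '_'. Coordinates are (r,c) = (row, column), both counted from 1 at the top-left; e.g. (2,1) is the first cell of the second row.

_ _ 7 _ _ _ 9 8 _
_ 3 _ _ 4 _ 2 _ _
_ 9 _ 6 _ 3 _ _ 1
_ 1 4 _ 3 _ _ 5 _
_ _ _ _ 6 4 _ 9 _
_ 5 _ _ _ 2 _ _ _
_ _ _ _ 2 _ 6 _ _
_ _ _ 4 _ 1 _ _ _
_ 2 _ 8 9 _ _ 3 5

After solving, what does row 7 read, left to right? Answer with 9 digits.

549327618

(1,6) = 5: row 1 has {7,8,9}; col 6 has {1,2,3,4}; box has {3,4,6} → only 5 remains.
(7,6) = 7: row 7 has {2,6}; col 6 has {1,2,3,4,5}; box has {1,2,4,8,9} → only 7 remains.
(8,5) = 5: row 8 has {1,4}; col 5 has {2,3,4,6,9}; box has {1,2,4,7,8,9} → only 5 remains.
(9,6) = 6: row 9 has {2,3,5,8,9}; col 6 has {1,2,3,4,5,7}; box has {1,2,4,5,7,8,9} → only 6 remains.
(1,5) = 1: row 1 has {5,7,8,9}; col 5 has {2,3,4,5,6,9}; box has {3,4,5,6} → only 1 remains.
(7,4) = 3: row 7 has {2,6,7}; col 4 has {4,6,8}; box has {1,2,4,5,6,7,8,9} → only 3 remains.
(9,3) = 1: row 9 has {2,3,5,6,8,9}; col 3 has {4,7}; box has {2} → only 1 remains.
(1,4) = 2: row 1 has {1,5,7,8,9}; col 4 has {3,4,6,8}; box has {1,3,4,5,6} → only 2 remains.
(1,9) = 3: in row 1, 3 can only go here (every other open cell in that row sees a 3).
(2,1) = 1: in row 2, 1 can only go here (every other open cell in that row sees a 1).
(2,3) = 5: in row 2, 5 can only go here (every other open cell in that row sees a 5).
(2,6) = 8: in row 2, 8 can only go here (every other open cell in that row sees an 8).
(3,5) = 7: row 3 has {1,3,6,9}; col 5 has {1,2,3,4,5,6,9}; box has {1,2,3,4,5,6,8} → only 7 remains.
(3,8) = 4: row 3 has {1,3,6,7,9}; col 8 has {3,5,8,9}; box has {1,2,3,8,9} → only 4 remains.
(4,6) = 9: row 4 has {1,3,4,5}; col 6 has {1,2,3,4,5,6,7,8}; box has {2,3,4,6} → only 9 remains.
(6,5) = 8: row 6 has {2,5}; col 5 has {1,2,3,4,5,6,7,9}; box has {2,3,4,6,9} → only 8 remains.
(7,8) = 1: row 7 has {2,3,6,7}; col 8 has {3,4,5,8,9}; box has {3,5,6} → only 1 remains.
(2,4) = 9: row 2 has {1,2,3,4,5,8}; col 4 has {2,3,4,6,8}; box has {1,2,3,4,5,6,7,8} → only 9 remains.
(3,7) = 5: row 3 has {1,3,4,6,7,9}; col 7 has {2,6,9}; box has {1,2,3,4,8,9} → only 5 remains.
(4,4) = 7: row 4 has {1,3,4,5,9}; col 4 has {2,3,4,6,8,9}; box has {2,3,4,6,8,9} → only 7 remains.
(4,7) = 8: row 4 has {1,3,4,5,7,9}; col 7 has {2,5,6,9}; box has {5,9} → only 8 remains.
(6,4) = 1: row 6 has {2,5,8}; col 4 has {2,3,4,6,7,8,9}; box has {2,3,4,6,7,8,9} → only 1 remains.
(8,7) = 7: row 8 has {1,4,5}; col 7 has {2,5,6,8,9}; box has {1,3,5,6} → only 7 remains.
(8,8) = 2: row 8 has {1,4,5,7}; col 8 has {1,3,4,5,8,9}; box has {1,3,5,6,7} → only 2 remains.
(9,7) = 4: row 9 has {1,2,3,5,6,8,9}; col 7 has {2,5,6,7,8,9}; box has {1,2,3,5,6,7} → only 4 remains.
(5,4) = 5: row 5 has {4,6,9}; col 4 has {1,2,3,4,6,7,8,9}; box has {1,2,3,4,6,7,8,9} → only 5 remains.
(6,7) = 3: row 6 has {1,2,5,8}; col 7 has {2,4,5,6,7,8,9}; box has {5,8,9} → only 3 remains.
(9,1) = 7: row 9 has {1,2,3,4,5,6,8,9}; col 1 has {1}; box has {1,2} → only 7 remains.
(5,7) = 1: row 5 has {4,5,6,9}; col 7 has {2,3,4,5,6,7,8,9}; box has {3,5,8,9} → only 1 remains.
(6,9) = 4: in row 6, 4 can only go here (every other open cell in that row sees a 4).
(6,8) = 7: in row 6, 7 can only go here (every other open cell in that row sees a 7).
(2,8) = 6: row 2 has {1,2,3,4,5,8,9}; col 8 has {1,2,3,4,5,7,8,9}; box has {1,2,3,4,5,8,9} → only 6 remains.
(2,9) = 7: row 2 has {1,2,3,4,5,6,8,9}; col 9 has {1,3,4,5}; box has {1,2,3,4,5,6,8,9} → only 7 remains.
(5,9) = 2: row 5 has {1,4,5,6,9}; col 9 has {1,3,4,5,7}; box has {1,3,4,5,7,8,9} → only 2 remains.
(4,9) = 6: row 4 has {1,3,4,5,7,8,9}; col 9 has {1,2,3,4,5,7}; box has {1,2,3,4,5,7,8,9} → only 6 remains.
(4,1) = 2: row 4 has {1,3,4,5,6,7,8,9}; col 1 has {1,7}; box has {1,4,5} → only 2 remains.
(3,1) = 8: row 3 has {1,3,4,5,6,7,9}; col 1 has {1,2,7}; box has {1,3,5,7,9} → only 8 remains.
(3,3) = 2: row 3 has {1,3,4,5,6,7,8,9}; col 3 has {1,4,5,7}; box has {1,3,5,7,8,9} → only 2 remains.
(5,1) = 3: row 5 has {1,2,4,5,6,9}; col 1 has {1,2,7,8}; box has {1,2,4,5} → only 3 remains.
(5,3) = 8: row 5 has {1,2,3,4,5,6,9}; col 3 has {1,2,4,5,7}; box has {1,2,3,4,5} → only 8 remains.
(7,3) = 9: row 7 has {1,2,3,6,7}; col 3 has {1,2,4,5,7,8}; box has {1,2,7} → only 9 remains.
(7,9) = 8: row 7 has {1,2,3,6,7,9}; col 9 has {1,2,3,4,5,6,7}; box has {1,2,3,4,5,6,7} → only 8 remains.
(8,1) = 6: row 8 has {1,2,4,5,7}; col 1 has {1,2,3,7,8}; box has {1,2,7,9} → only 6 remains.
(8,2) = 8: row 8 has {1,2,4,5,6,7}; col 2 has {1,2,3,5,9}; box has {1,2,6,7,9} → only 8 remains.
(8,3) = 3: row 8 has {1,2,4,5,6,7,8}; col 3 has {1,2,4,5,7,8,9}; box has {1,2,6,7,8,9} → only 3 remains.
(8,9) = 9: row 8 has {1,2,3,4,5,6,7,8}; col 9 has {1,2,3,4,5,6,7,8}; box has {1,2,3,4,5,6,7,8} → only 9 remains.
(1,1) = 4: row 1 has {1,2,3,5,7,8,9}; col 1 has {1,2,3,6,7,8}; box has {1,2,3,5,7,8,9} → only 4 remains.
(1,2) = 6: row 1 has {1,2,3,4,5,7,8,9}; col 2 has {1,2,3,5,8,9}; box has {1,2,3,4,5,7,8,9} → only 6 remains.
(5,2) = 7: row 5 has {1,2,3,4,5,6,8,9}; col 2 has {1,2,3,5,6,8,9}; box has {1,2,3,4,5,8} → only 7 remains.
(6,1) = 9: row 6 has {1,2,3,4,5,7,8}; col 1 has {1,2,3,4,6,7,8}; box has {1,2,3,4,5,7,8} → only 9 remains.
(6,3) = 6: row 6 has {1,2,3,4,5,7,8,9}; col 3 has {1,2,3,4,5,7,8,9}; box has {1,2,3,4,5,7,8,9} → only 6 remains.
(7,1) = 5: row 7 has {1,2,3,6,7,8,9}; col 1 has {1,2,3,4,6,7,8,9}; box has {1,2,3,6,7,8,9} → only 5 remains.
(7,2) = 4: row 7 has {1,2,3,5,6,7,8,9}; col 2 has {1,2,3,5,6,7,8,9}; box has {1,2,3,5,6,7,8,9} → only 4 remains.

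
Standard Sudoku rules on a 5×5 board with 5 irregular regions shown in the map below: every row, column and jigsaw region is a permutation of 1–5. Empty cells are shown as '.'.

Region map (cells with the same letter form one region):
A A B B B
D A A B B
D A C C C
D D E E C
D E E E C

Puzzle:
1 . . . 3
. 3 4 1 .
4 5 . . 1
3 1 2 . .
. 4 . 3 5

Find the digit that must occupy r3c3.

r1c2 = 2: row 1 has {1,3}; col 2 has {1,3,4,5}; region has {1,3,4,5} → only 2 remains.
r1c3 = 5: row 1 has {1,2,3}; col 3 has {2,4}; region has {1,3} → only 5 remains.
r1c4 = 4: row 1 has {1,2,3,5}; col 4 has {1,3}; region has {1,3,5} → only 4 remains.
r2c5 = 2: row 2 has {1,3,4}; col 5 has {1,3,5}; region has {1,3,4,5} → only 2 remains.
r3c3 = 3: row 3 has {1,4,5}; col 3 has {2,4,5}; region has {1,5} → only 3 remains.

3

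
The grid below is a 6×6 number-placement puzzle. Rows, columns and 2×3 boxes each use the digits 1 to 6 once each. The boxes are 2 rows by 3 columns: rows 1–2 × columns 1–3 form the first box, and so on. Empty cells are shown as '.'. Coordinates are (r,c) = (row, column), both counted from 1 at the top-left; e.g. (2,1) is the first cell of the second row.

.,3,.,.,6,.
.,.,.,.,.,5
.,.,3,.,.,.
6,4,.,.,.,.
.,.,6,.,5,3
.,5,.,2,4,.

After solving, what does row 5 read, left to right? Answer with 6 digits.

426153

(5,4) = 1: row 5 has {3,5,6}; col 4 has {2}; box has {2,3,4,5} → only 1 remains.
(6,3) = 1 (sole candidate).
(6,6) = 6 (sole candidate).
(1,4) = 4 (sole candidate).
(2,4) = 3 (sole candidate).
(4,4) = 5 (sole candidate).
(5,2) = 2: row 5 has {1,3,5,6}; col 2 has {3,4,5}; box has {1,5,6} → only 2 remains.
(6,1) = 3 (sole candidate).
(3,2) = 1 (sole candidate).
(3,4) = 6 (sole candidate).
(3,5) = 2 (sole candidate).
(3,6) = 4 (sole candidate).
(4,3) = 2 (sole candidate).
(4,6) = 1 (sole candidate).
(5,1) = 4: row 5 has {1,2,3,5,6}; col 1 has {3,6}; box has {1,2,3,5,6} → only 4 remains.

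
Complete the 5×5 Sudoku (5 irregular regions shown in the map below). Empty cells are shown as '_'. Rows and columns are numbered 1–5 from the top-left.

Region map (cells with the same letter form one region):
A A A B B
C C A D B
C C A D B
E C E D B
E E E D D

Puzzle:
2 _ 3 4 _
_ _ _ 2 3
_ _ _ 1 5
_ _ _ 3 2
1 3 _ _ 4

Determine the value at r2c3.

1

r1c5 = 1 (sole candidate).
r3c3 = 4 (sole candidate).
r4c3 = 5 (sole candidate).
r5c3 = 2 (sole candidate).
r5c4 = 5 (sole candidate).
r1c2 = 5 (sole candidate).
r2c3 = 1: row 2 has {2,3}; col 3 has {2,3,4,5}; region has {2,3,4,5} → only 1 remains.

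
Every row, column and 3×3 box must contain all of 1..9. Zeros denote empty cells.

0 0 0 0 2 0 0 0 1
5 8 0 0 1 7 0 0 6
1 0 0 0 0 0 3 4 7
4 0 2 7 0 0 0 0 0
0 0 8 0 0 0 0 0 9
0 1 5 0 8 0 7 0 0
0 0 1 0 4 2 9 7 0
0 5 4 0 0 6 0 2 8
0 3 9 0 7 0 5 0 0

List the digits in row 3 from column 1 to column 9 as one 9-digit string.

row 1, column 7 = 8: row 1 has {1,2}; col 7 has {3,5,7,9}; box has {1,3,4,6,7} → only 8 remains.
row 2, column 3 = 3: row 2 has {1,5,6,7,8}; col 3 has {1,2,4,5,8,9}; box has {1,5,8} → only 3 remains.
row 2, column 7 = 2: row 2 has {1,3,5,6,7,8}; col 7 has {3,5,7,8,9}; box has {1,3,4,6,7,8} → only 2 remains.
row 2, column 8 = 9: row 2 has {1,2,3,5,6,7,8}; col 8 has {2,4,7}; box has {1,2,3,4,6,7,8} → only 9 remains.
row 3, column 3 = 6: row 3 has {1,3,4,7}; col 3 has {1,2,3,4,5,8,9}; box has {1,3,5,8} → only 6 remains.
row 7, column 2 = 6: row 7 has {1,2,4,7,9}; col 2 has {1,3,5,8}; box has {1,3,4,5,9} → only 6 remains.
row 7, column 9 = 3: row 7 has {1,2,4,6,7,9}; col 9 has {1,6,7,8,9}; box has {2,5,7,8,9} → only 3 remains.
row 8, column 1 = 7: row 8 has {2,4,5,6,8}; col 1 has {1,4,5}; box has {1,3,4,5,6,9} → only 7 remains.
row 8, column 7 = 1: row 8 has {2,4,5,6,7,8}; col 7 has {2,3,5,7,8,9}; box has {2,3,5,7,8,9} → only 1 remains.
row 9, column 8 = 6: row 9 has {3,5,7,9}; col 8 has {2,4,7,9}; box has {1,2,3,5,7,8,9} → only 6 remains.
row 9, column 9 = 4: row 9 has {3,5,6,7,9}; col 9 has {1,3,6,7,8,9}; box has {1,2,3,5,6,7,8,9} → only 4 remains.
row 1, column 1 = 9: row 1 has {1,2,8}; col 1 has {1,4,5,7}; box has {1,3,5,6,8} → only 9 remains.
row 1, column 3 = 7: row 1 has {1,2,8,9}; col 3 has {1,2,3,4,5,6,8,9}; box has {1,3,5,6,8,9} → only 7 remains.
row 1, column 8 = 5: row 1 has {1,2,7,8,9}; col 8 has {2,4,6,7,9}; box has {1,2,3,4,6,7,8,9} → only 5 remains.
row 2, column 4 = 4: row 2 has {1,2,3,5,6,7,8,9}; col 4 has {7}; box has {1,2,7} → only 4 remains.
row 3, column 2 = 2: row 3 has {1,3,4,6,7}; col 2 has {1,3,5,6,8}; box has {1,3,5,6,7,8,9} → only 2 remains.
row 4, column 2 = 9: row 4 has {2,4,7}; col 2 has {1,2,3,5,6,8}; box has {1,2,4,5,8} → only 9 remains.
row 4, column 7 = 6: row 4 has {2,4,7,9}; col 7 has {1,2,3,5,7,8,9}; box has {7,9} → only 6 remains.
row 4, column 9 = 5: row 4 has {2,4,6,7,9}; col 9 has {1,3,4,6,7,8,9}; box has {6,7,9} → only 5 remains.
row 5, column 2 = 7: row 5 has {8,9}; col 2 has {1,2,3,5,6,8,9}; box has {1,2,4,5,8,9} → only 7 remains.
row 5, column 7 = 4: row 5 has {7,8,9}; col 7 has {1,2,3,5,6,7,8,9}; box has {5,6,7,9} → only 4 remains.
row 6, column 8 = 3: row 6 has {1,5,7,8}; col 8 has {2,4,5,6,7,9}; box has {4,5,6,7,9} → only 3 remains.
row 6, column 9 = 2: row 6 has {1,3,5,7,8}; col 9 has {1,3,4,5,6,7,8,9}; box has {3,4,5,6,7,9} → only 2 remains.
row 7, column 1 = 8: row 7 has {1,2,3,4,6,7,9}; col 1 has {1,4,5,7,9}; box has {1,3,4,5,6,7,9} → only 8 remains.
row 7, column 4 = 5: row 7 has {1,2,3,4,6,7,8,9}; col 4 has {4,7}; box has {2,4,6,7} → only 5 remains.
row 9, column 1 = 2: row 9 has {3,4,5,6,7,9}; col 1 has {1,4,5,7,8,9}; box has {1,3,4,5,6,7,8,9} → only 2 remains.
row 1, column 2 = 4: row 1 has {1,2,5,7,8,9}; col 2 has {1,2,3,5,6,7,8,9}; box has {1,2,3,5,6,7,8,9} → only 4 remains.
row 1, column 6 = 3: row 1 has {1,2,4,5,7,8,9}; col 6 has {2,6,7}; box has {1,2,4,7} → only 3 remains.
row 4, column 5 = 3: row 4 has {2,4,5,6,7,9}; col 5 has {1,2,4,7,8}; box has {7,8} → only 3 remains.
row 4, column 6 = 1: row 4 has {2,3,4,5,6,7,9}; col 6 has {2,3,6,7}; box has {3,7,8} → only 1 remains.
row 4, column 8 = 8: row 4 has {1,2,3,4,5,6,7,9}; col 8 has {2,3,4,5,6,7,9}; box has {2,3,4,5,6,7,9} → only 8 remains.
row 5, column 6 = 5: row 5 has {4,7,8,9}; col 6 has {1,2,3,6,7}; box has {1,3,7,8} → only 5 remains.
row 5, column 8 = 1: row 5 has {4,5,7,8,9}; col 8 has {2,3,4,5,6,7,8,9}; box has {2,3,4,5,6,7,8,9} → only 1 remains.
row 6, column 1 = 6: row 6 has {1,2,3,5,7,8}; col 1 has {1,2,4,5,7,8,9}; box has {1,2,4,5,7,8,9} → only 6 remains.
row 6, column 4 = 9: row 6 has {1,2,3,5,6,7,8}; col 4 has {4,5,7}; box has {1,3,5,7,8} → only 9 remains.
row 6, column 6 = 4: row 6 has {1,2,3,5,6,7,8,9}; col 6 has {1,2,3,5,6,7}; box has {1,3,5,7,8,9} → only 4 remains.
row 8, column 4 = 3: row 8 has {1,2,4,5,6,7,8}; col 4 has {4,5,7,9}; box has {2,4,5,6,7} → only 3 remains.
row 8, column 5 = 9: row 8 has {1,2,3,4,5,6,7,8}; col 5 has {1,2,3,4,7,8}; box has {2,3,4,5,6,7} → only 9 remains.
row 9, column 6 = 8: row 9 has {2,3,4,5,6,7,9}; col 6 has {1,2,3,4,5,6,7}; box has {2,3,4,5,6,7,9} → only 8 remains.
row 1, column 4 = 6: row 1 has {1,2,3,4,5,7,8,9}; col 4 has {3,4,5,7,9}; box has {1,2,3,4,7} → only 6 remains.
row 3, column 4 = 8: row 3 has {1,2,3,4,6,7}; col 4 has {3,4,5,6,7,9}; box has {1,2,3,4,6,7} → only 8 remains.
row 3, column 5 = 5: row 3 has {1,2,3,4,6,7,8}; col 5 has {1,2,3,4,7,8,9}; box has {1,2,3,4,6,7,8} → only 5 remains.
row 3, column 6 = 9: row 3 has {1,2,3,4,5,6,7,8}; col 6 has {1,2,3,4,5,6,7,8}; box has {1,2,3,4,5,6,7,8} → only 9 remains.

126859347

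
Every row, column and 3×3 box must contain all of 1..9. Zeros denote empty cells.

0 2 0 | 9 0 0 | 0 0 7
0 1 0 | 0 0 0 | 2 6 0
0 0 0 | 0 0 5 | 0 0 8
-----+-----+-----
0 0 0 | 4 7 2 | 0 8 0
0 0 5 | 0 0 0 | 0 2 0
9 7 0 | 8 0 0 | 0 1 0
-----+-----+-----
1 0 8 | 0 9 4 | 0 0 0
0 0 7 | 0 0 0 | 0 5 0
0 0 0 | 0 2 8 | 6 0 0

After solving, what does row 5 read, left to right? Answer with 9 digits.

R3C4 = 2 (hidden single in row 3).
R3C1 = 7 (hidden single in row 3).
R4C3 = 1 (hidden single in row 4).
R5C7 = 7: in row 5, 7 can only go here (every other open cell in that row sees a 7).
R7C7 = 3 (sole candidate).
R7C8 = 7 (sole candidate).
R7C9 = 2 (sole candidate).
R6C3 = 2 (hidden single in row 6).
R8C1 = 2 (hidden single in row 8).
R8C7 = 8 (hidden single in row 8).
R9C4 = 7 (hidden single in row 9).
R2C4 = 3 (sole candidate).
R2C6 = 7 (sole candidate).
R9C9 = 1 (hidden single in row 9).
R5C2 = 8: in column 2, 8 can only go here (every other open cell in that column sees an 8).
R7C4 = 5 (hidden single in column 4).
R7C2 = 6 (sole candidate).
R4C2 = 3 (sole candidate).
R4C1 = 6 (sole candidate).
R5C1 = 4: row 5 has {2,5,7,8}; col 1 has {1,2,6,7,9}; box has {1,2,3,5,6,7,8,9} → only 4 remains.
R9C2 = 5 (hidden single in column 2).
R9C1 = 3 (sole candidate).
R6C5 = 5 (hidden single in column 5).
R6C7 = 4 (sole candidate).
R5C6 = 9: in column 6, 9 can only go here (every other open cell in that column sees a 9).
Singles propagation stalls before every target cell is settled. Branch on R2C3 (candidates {4,9}).
  Try R2C3 = 4: this forces R2C5=8, R3C2=9, R3C7=1, R8C2=4; then column 9 has no cell left for 4 — contradiction.
So R2C3 = 9.
R3C2 = 4 (sole candidate).
R8C2 = 9 (sole candidate).
R8C9 = 4 (sole candidate).
R9C3 = 4 (sole candidate).
R9C8 = 9 (sole candidate).
R2C9 = 5 (sole candidate).
R3C8 = 3 (sole candidate).
R4C9 = 9 (sole candidate).
R1C7 = 1 (sole candidate).
R1C8 = 4 (sole candidate).
R2C1 = 8 (sole candidate).
R2C5 = 4 (sole candidate).
R3C3 = 6 (sole candidate).
R3C5 = 1 (sole candidate).
R3C7 = 9 (sole candidate).
R4C7 = 5 (sole candidate).
R1C1 = 5 (sole candidate).
R1C3 = 3 (sole candidate).
R1C6 = 6 (sole candidate).
R6C6 = 3 (sole candidate).
R6C9 = 6 (sole candidate).
R8C6 = 1 (sole candidate).
R1C5 = 8 (sole candidate).
R5C5 = 6: row 5 has {2,4,5,7,8,9}; col 5 has {1,2,4,5,7,8,9}; box has {2,3,4,5,7,8,9} → only 6 remains.
R5C9 = 3: row 5 has {2,4,5,6,7,8,9}; col 9 has {1,2,4,5,6,7,8,9}; box has {1,2,4,5,6,7,8,9} → only 3 remains.
R8C4 = 6 (sole candidate).
R8C5 = 3 (sole candidate).
R5C4 = 1: row 5 has {2,3,4,5,6,7,8,9}; col 4 has {2,3,4,5,6,7,8,9}; box has {2,3,4,5,6,7,8,9} → only 1 remains.

485169723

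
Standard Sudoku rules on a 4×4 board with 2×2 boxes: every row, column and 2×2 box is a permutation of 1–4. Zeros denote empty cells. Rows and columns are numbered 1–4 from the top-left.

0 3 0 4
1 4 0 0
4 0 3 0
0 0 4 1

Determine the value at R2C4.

R1C1 = 2: row 1 has {3,4}; col 1 has {1,4}; box has {1,3,4} → only 2 remains.
R1C3 = 1: row 1 has {2,3,4}; col 3 has {3,4}; box has {4} → only 1 remains.
R2C3 = 2: row 2 has {1,4}; col 3 has {1,3,4}; box has {1,4} → only 2 remains.
R2C4 = 3: row 2 has {1,2,4}; col 4 has {1,4}; box has {1,2,4} → only 3 remains.

3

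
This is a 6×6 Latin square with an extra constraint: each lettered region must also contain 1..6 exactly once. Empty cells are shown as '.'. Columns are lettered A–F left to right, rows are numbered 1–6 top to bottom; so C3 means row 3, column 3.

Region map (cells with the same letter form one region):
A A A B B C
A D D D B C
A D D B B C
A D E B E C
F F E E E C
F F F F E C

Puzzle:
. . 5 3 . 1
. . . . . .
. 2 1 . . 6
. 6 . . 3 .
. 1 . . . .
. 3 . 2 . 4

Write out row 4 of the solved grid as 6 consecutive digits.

B1 = 4: row 1 has {1,3,5}; col 2 has {1,2,3,6}; region has {5} → only 4 remains.
B2 = 5: row 2 has {}; col 2 has {1,2,3,4,6}; region has {1,2,6} → only 5 remains.
D2 = 4: row 2 has {5}; col 4 has {2,3}; region has {1,2,5,6} → only 4 remains.
A3 = 3: row 3 has {1,2,6}; col 1 has {}; region has {4,5} → only 3 remains.
D3 = 5: row 3 has {1,2,3,6}; col 4 has {2,3,4}; region has {3} → only 5 remains.
E3 = 4: row 3 has {1,2,3,5,6}; col 5 has {3}; region has {3,5} → only 4 remains.
D4 = 1: row 4 has {3,6}; col 4 has {2,3,4,5}; region has {3,4,5} → only 1 remains.
D5 = 6: row 5 has {1}; col 4 has {1,2,3,4,5}; region has {3} → only 6 remains.
C6 = 6: row 6 has {2,3,4}; col 3 has {1,5}; region has {1,2,3} → only 6 remains.
C2 = 3: row 2 has {4,5}; col 3 has {1,5,6}; region has {1,2,4,5,6} → only 3 remains.
F2 = 2: row 2 has {3,4,5}; col 6 has {1,4,6}; region has {1,4,6} → only 2 remains.
A4 = 2: row 4 has {1,3,6}; col 1 has {3}; region has {3,4,5} → only 2 remains.
C4 = 4: row 4 has {1,2,3,6}; col 3 has {1,3,5,6}; region has {3,6} → only 4 remains.
F4 = 5: row 4 has {1,2,3,4,6}; col 6 has {1,2,4,6}; region has {1,2,4,6} → only 5 remains.

264135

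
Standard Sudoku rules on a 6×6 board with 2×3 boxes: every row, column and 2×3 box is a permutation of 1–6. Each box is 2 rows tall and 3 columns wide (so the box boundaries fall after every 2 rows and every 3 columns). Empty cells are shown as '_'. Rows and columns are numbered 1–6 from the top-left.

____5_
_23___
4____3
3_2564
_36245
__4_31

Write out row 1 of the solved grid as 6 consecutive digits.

R1C3 = 1: row 1 has {5}; col 3 has {2,3,4,6}; box has {2,3} → only 1 remains.
R2C5 = 1 (sole candidate).
R2C6 = 6 (sole candidate).
R3C3 = 5 (sole candidate).
R3C4 = 1 (sole candidate).
R3C5 = 2 (sole candidate).
R4C2 = 1 (sole candidate).
R5C1 = 1 (sole candidate).
R6C2 = 5 (sole candidate).
R6C4 = 6 (sole candidate).
R1C1 = 6: row 1 has {1,5}; col 1 has {1,3,4}; box has {1,2,3} → only 6 remains.
R1C2 = 4: row 1 has {1,5,6}; col 2 has {1,2,3,5}; box has {1,2,3,6} → only 4 remains.
R1C4 = 3: row 1 has {1,4,5,6}; col 4 has {1,2,5,6}; box has {1,5,6} → only 3 remains.
R1C6 = 2: row 1 has {1,3,4,5,6}; col 6 has {1,3,4,5,6}; box has {1,3,5,6} → only 2 remains.

641352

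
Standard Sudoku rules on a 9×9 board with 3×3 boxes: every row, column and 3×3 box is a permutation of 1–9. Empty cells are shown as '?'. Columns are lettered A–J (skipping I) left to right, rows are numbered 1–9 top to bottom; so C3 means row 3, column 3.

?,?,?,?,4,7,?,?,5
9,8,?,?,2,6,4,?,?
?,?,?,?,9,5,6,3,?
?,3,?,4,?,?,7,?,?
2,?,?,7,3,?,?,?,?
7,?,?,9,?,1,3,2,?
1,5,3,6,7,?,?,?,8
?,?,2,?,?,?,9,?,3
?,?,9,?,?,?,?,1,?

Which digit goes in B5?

9

H2 = 7 (sole candidate).
J2 = 1 (sole candidate).
A3 = 4 (sole candidate).
J3 = 2 (sole candidate).
F5 = 8 (sole candidate).
G7 = 2 (sole candidate).
H7 = 4 (sole candidate).
F8 = 4 (sole candidate).
G9 = 5 (sole candidate).
G1 = 8 (sole candidate).
H1 = 9 (sole candidate).
C2 = 5 (sole candidate).
D2 = 3 (sole candidate).
F4 = 2 (sole candidate).
G5 = 1 (sole candidate).
F7 = 9 (sole candidate).
H8 = 6 (sole candidate).
E9 = 8 (sole candidate).
F9 = 3 (sole candidate).
J9 = 7 (sole candidate).
D1 = 1 (sole candidate).
D3 = 8 (sole candidate).
H5 = 5 (sole candidate).
A8 = 8 (sole candidate).
B8 = 7 (sole candidate).
D8 = 5 (sole candidate).
E8 = 1 (sole candidate).
A9 = 6 (sole candidate).
B9 = 4 (sole candidate).
D9 = 2 (sole candidate).
A1 = 3 (sole candidate).
C1 = 6 (sole candidate).
B3 = 1 (sole candidate).
C3 = 7 (sole candidate).
A4 = 5 (sole candidate).
E4 = 6 (sole candidate).
H4 = 8 (sole candidate).
J4 = 9 (sole candidate).
C5 = 4 (sole candidate).
J5 = 6 (sole candidate).
B6 = 6 (sole candidate).
C6 = 8 (sole candidate).
E6 = 5 (sole candidate).
J6 = 4 (sole candidate).
B1 = 2 (sole candidate).
C4 = 1 (sole candidate).
B5 = 9: row 5 has {1,2,3,4,5,6,7,8}; col 2 has {1,2,3,4,5,6,7,8}; box has {1,2,3,4,5,6,7,8} → only 9 remains.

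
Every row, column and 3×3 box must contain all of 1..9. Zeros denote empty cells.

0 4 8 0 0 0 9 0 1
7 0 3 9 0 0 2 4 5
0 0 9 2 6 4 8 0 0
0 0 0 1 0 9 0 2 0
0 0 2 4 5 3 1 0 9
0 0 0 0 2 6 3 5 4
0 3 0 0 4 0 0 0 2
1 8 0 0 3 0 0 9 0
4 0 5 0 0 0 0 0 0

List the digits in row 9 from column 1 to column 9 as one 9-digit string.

425691738

R1C5 = 7: row 1 has {1,4,8,9}; col 5 has {2,3,4,5,6}; box has {2,4,6,9} → only 7 remains.
R1C6 = 5: row 1 has {1,4,7,8,9}; col 6 has {3,4,6,9}; box has {2,4,6,7,9} → only 5 remains.
R3C1 = 5: row 3 has {2,4,6,8,9}; col 1 has {1,4,7}; box has {3,4,7,8,9} → only 5 remains.
R3C2 = 1: row 3 has {2,4,5,6,8,9}; col 2 has {3,4,8}; box has {3,4,5,7,8,9} → only 1 remains.
R4C5 = 8: row 4 has {1,2,9}; col 5 has {2,3,4,5,6,7}; box has {1,2,3,4,5,6,9} → only 8 remains.
R6C4 = 7: row 6 has {2,3,4,5,6}; col 4 has {1,2,4,9}; box has {1,2,3,4,5,6,8,9} → only 7 remains.
R1C4 = 3: row 1 has {1,4,5,7,8,9}; col 4 has {1,2,4,7,9}; box has {2,4,5,6,7,9} → only 3 remains.
R1C8 = 6: row 1 has {1,3,4,5,7,8,9}; col 8 has {2,4,5,9}; box has {1,2,4,5,8,9} → only 6 remains.
R2C2 = 6: row 2 has {2,3,4,5,7,9}; col 2 has {1,3,4,8}; box has {1,3,4,5,7,8,9} → only 6 remains.
R2C5 = 1: row 2 has {2,3,4,5,6,7,9}; col 5 has {2,3,4,5,6,7,8}; box has {2,3,4,5,6,7,9} → only 1 remains.
R2C6 = 8: row 2 has {1,2,3,4,5,6,7,9}; col 6 has {3,4,5,6,9}; box has {1,2,3,4,5,6,7,9} → only 8 remains.
R5C2 = 7: row 5 has {1,2,3,4,5,9}; col 2 has {1,3,4,6,8}; box has {2} → only 7 remains.
R5C8 = 8: row 5 has {1,2,3,4,5,7,9}; col 8 has {2,4,5,6,9}; box has {1,2,3,4,5,9} → only 8 remains.
R6C2 = 9: row 6 has {2,3,4,5,6,7}; col 2 has {1,3,4,6,7,8}; box has {2,7} → only 9 remains.
R6C3 = 1: row 6 has {2,3,4,5,6,7,9}; col 3 has {2,3,5,8,9}; box has {2,7,9} → only 1 remains.
R9C2 = 2: row 9 has {4,5}; col 2 has {1,3,4,6,7,8,9}; box has {1,3,4,5,8} → only 2 remains.
R9C5 = 9: row 9 has {2,4,5}; col 5 has {1,2,3,4,5,6,7,8}; box has {3,4} → only 9 remains.
R1C1 = 2: row 1 has {1,3,4,5,6,7,8,9}; col 1 has {1,4,5,7}; box has {1,3,4,5,6,7,8,9} → only 2 remains.
R4C2 = 5: row 4 has {1,2,8,9}; col 2 has {1,2,3,4,6,7,8,9}; box has {1,2,7,9} → only 5 remains.
R5C1 = 6: row 5 has {1,2,3,4,5,7,8,9}; col 1 has {1,2,4,5,7}; box has {1,2,5,7,9} → only 6 remains.
R6C1 = 8: row 6 has {1,2,3,4,5,6,7,9}; col 1 has {1,2,4,5,6,7}; box has {1,2,5,6,7,9} → only 8 remains.
R7C1 = 9: row 7 has {2,3,4}; col 1 has {1,2,4,5,6,7,8}; box has {1,2,3,4,5,8} → only 9 remains.
R4C1 = 3: row 4 has {1,2,5,8,9}; col 1 has {1,2,4,5,6,7,8,9}; box has {1,2,5,6,7,8,9} → only 3 remains.
R4C3 = 4: row 4 has {1,2,3,5,8,9}; col 3 has {1,2,3,5,8,9}; box has {1,2,3,5,6,7,8,9} → only 4 remains.
R7C4 = 8: in row 7, 8 can only go here (every other open cell in that row sees an 8).
R9C4 = 6: row 9 has {2,4,5,9}; col 4 has {1,2,3,4,7,8,9}; box has {3,4,8,9} → only 6 remains.
R9C7 = 7: row 9 has {2,4,5,6,9}; col 7 has {1,2,3,8,9}; box has {2,9} → only 7 remains.
R4C7 = 6: row 4 has {1,2,3,4,5,8,9}; col 7 has {1,2,3,7,8,9}; box has {1,2,3,4,5,8,9} → only 6 remains.
R4C9 = 7: row 4 has {1,2,3,4,5,6,8,9}; col 9 has {1,2,4,5,9}; box has {1,2,3,4,5,6,8,9} → only 7 remains.
R7C7 = 5: row 7 has {2,3,4,8,9}; col 7 has {1,2,3,6,7,8,9}; box has {2,7,9} → only 5 remains.
R7C8 = 1: row 7 has {2,3,4,5,8,9}; col 8 has {2,4,5,6,8,9}; box has {2,5,7,9} → only 1 remains.
R8C4 = 5: row 8 has {1,3,8,9}; col 4 has {1,2,3,4,6,7,8,9}; box has {3,4,6,8,9} → only 5 remains.
R8C7 = 4: row 8 has {1,3,5,8,9}; col 7 has {1,2,3,5,6,7,8,9}; box has {1,2,5,7,9} → only 4 remains.
R8C9 = 6: row 8 has {1,3,4,5,8,9}; col 9 has {1,2,4,5,7,9}; box has {1,2,4,5,7,9} → only 6 remains.
R9C6 = 1: row 9 has {2,4,5,6,7,9}; col 6 has {3,4,5,6,8,9}; box has {3,4,5,6,8,9} → only 1 remains.
R9C8 = 3: row 9 has {1,2,4,5,6,7,9}; col 8 has {1,2,4,5,6,8,9}; box has {1,2,4,5,6,7,9} → only 3 remains.
R9C9 = 8: row 9 has {1,2,3,4,5,6,7,9}; col 9 has {1,2,4,5,6,7,9}; box has {1,2,3,4,5,6,7,9} → only 8 remains.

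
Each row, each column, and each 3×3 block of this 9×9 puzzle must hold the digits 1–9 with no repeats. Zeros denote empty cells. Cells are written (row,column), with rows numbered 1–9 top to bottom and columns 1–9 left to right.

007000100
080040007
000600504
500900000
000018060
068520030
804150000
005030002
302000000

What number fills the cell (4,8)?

(2,6) = 5: in row 2, 5 can only go here (every other open cell in that row sees a 5).
(1,2) = 5: in row 1, 5 can only go here (every other open cell in that row sees a 5).
(1,1) = 4: in row 1, 4 can only go here (every other open cell in that row sees a 4).
(1,9) = 6: in row 1, 6 can only go here (every other open cell in that row sees a 6).
(5,9) = 5: in row 5, 5 can only go here (every other open cell in that row sees a 5).
(7,6) = 2: in row 7, 2 can only go here (every other open cell in that row sees a 2).
(7,7) = 6: in row 7, 6 can only go here (every other open cell in that row sees a 6).
(7,9) = 3: in row 7, 3 can only go here (every other open cell in that row sees a 3).
(9,8) = 5: in row 9, 5 can only go here (every other open cell in that row sees a 5).
(2,3) = 6: in column 3, 6 can only go here (every other open cell in that column sees a 6).
(2,1) = 1: in row 2, 1 can only go here (every other open cell in that row sees a 1).
(3,6) = 1: in row 3, 1 can only go here (every other open cell in that row sees a 1).
(3,5) = 7: in row 3, 7 can only go here (every other open cell in that row sees a 7).
(4,5) = 6: row 4 has {5,9}; col 5 has {1,2,3,4,5,7}; box has {1,2,5,8,9} → only 6 remains.
(3,8) = 8: in row 3, 8 can only go here (every other open cell in that row sees an 8).
(6,9) = 1: in row 6, 1 can only go here (every other open cell in that row sees a 1).
(4,9) = 8: row 4 has {5,6,9}; col 9 has {1,2,3,4,5,6,7}; box has {1,3,5,6} → only 8 remains.
(9,9) = 9: row 9 has {2,3,5}; col 9 has {1,2,3,4,5,6,7,8}; box has {2,3,5,6} → only 9 remains.
(7,8) = 7: row 7 has {1,2,3,4,5,6,8}; col 8 has {3,5,6,8}; box has {2,3,5,6,9} → only 7 remains.
(9,5) = 8: row 9 has {2,3,5,9}; col 5 has {1,2,3,4,5,6,7}; box has {1,2,3,5} → only 8 remains.
(9,7) = 4: row 9 has {2,3,5,8,9}; col 7 has {1,5,6}; box has {2,3,5,6,7,9} → only 4 remains.
(1,5) = 9: row 1 has {1,4,5,6,7}; col 5 has {1,2,3,4,5,6,7,8}; box has {1,4,5,6,7} → only 9 remains.
(1,6) = 3: row 1 has {1,4,5,6,7,9}; col 6 has {1,2,5,8}; box has {1,4,5,6,7,9} → only 3 remains.
(1,8) = 2: row 1 has {1,3,4,5,6,7,9}; col 8 has {3,5,6,7,8}; box has {1,4,5,6,7,8} → only 2 remains.
(2,4) = 2: row 2 has {1,4,5,6,7,8}; col 4 has {1,5,6,9}; box has {1,3,4,5,6,7,9} → only 2 remains.
(2,8) = 9: row 2 has {1,2,4,5,6,7,8}; col 8 has {2,3,5,6,7,8}; box has {1,2,4,5,6,7,8} → only 9 remains.
(4,8) = 4: row 4 has {5,6,8,9}; col 8 has {2,3,5,6,7,8,9}; box has {1,3,5,6,8} → only 4 remains.

4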